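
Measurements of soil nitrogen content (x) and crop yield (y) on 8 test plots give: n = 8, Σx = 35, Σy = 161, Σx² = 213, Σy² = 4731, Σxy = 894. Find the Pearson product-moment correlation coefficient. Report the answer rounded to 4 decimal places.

0.6347

Numerator: nΣxy − (Σx)(Σy) = 8·894 − (35)(161) = 1517
Denominator: √[(nΣx²−(Σx)²)(nΣy²−(Σy)²)]
  nΣx²−(Σx)² = 8·213 − 1225 = 479;  nΣy²−(Σy)² = 8·4731 − 25921 = 11927
  √(479·11927) = √5713033 = 2390.1952
r = 1517 / 2390.1952 = 0.6347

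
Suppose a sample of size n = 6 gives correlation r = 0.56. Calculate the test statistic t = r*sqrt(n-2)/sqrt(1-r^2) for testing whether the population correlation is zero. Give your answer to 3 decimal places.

1.352

1 − r² = 1 − 0.3136 = 0.6864;  √(1−r²) = 0.828493
√(n−2) = √4 = 2.000000
t = r·√(n−2)/√(1−r²) = 0.56 · 2.000000 / 0.828493 = 1.352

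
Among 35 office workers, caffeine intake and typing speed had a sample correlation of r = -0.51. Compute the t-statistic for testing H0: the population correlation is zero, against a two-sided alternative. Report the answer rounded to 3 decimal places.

-3.406

t = r·√(n−2) / √(1−r²) with r = -0.51, n = 35
  = -0.51·√33 / √(1 − 0.2601)
  = -0.51·5.744563 / 0.860174
  = -2.929727 / 0.860174 = -3.406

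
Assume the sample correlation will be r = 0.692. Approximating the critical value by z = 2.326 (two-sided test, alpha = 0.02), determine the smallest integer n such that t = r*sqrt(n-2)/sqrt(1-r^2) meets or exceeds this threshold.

8

r√(n−2)/√(1−r²) ≥ 2.326  ⇔  n−2 ≥ (2.326)²·(1−r²)/r²
(1−r²)/r² = (1−0.478864)/0.478864 = 1.0883
n ≥ 2 + 5.410276·1.0883 = 2 + 5.8880 = 7.8880
⌈7.8880⌉ = 8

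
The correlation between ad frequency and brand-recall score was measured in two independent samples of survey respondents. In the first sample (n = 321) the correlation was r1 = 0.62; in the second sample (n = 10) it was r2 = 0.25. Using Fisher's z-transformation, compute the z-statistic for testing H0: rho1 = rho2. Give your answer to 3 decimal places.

1.229

Fisher z-transforms: z1 = atanh(0.62) = 0.725005, z2 = atanh(0.25) = 0.255413; difference d = 0.469592
Var(d) = 1/318 + 1/7 = 0.0031447 + 0.1428571 = 0.1460018
z = d/√Var(d) = 0.469592 / √0.1460018 = 0.469592 / 0.382102 = 1.229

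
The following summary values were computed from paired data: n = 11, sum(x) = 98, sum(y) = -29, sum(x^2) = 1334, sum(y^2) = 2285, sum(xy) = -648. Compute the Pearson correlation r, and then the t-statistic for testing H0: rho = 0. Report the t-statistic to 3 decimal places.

S_xy = nΣxy − ΣxΣy = 11·(-648) − 98·(-29) = -7128 − (-2842) = -4286
S_xx = nΣx² − (Σx)² = 11·1334 − 98² = 14674 − 9604 = 5070
S_yy = nΣy² − (Σy)² = 11·2285 − (-29)² = 25135 − 841 = 24294
r = S_xy / √(S_xx·S_yy) = -4286 / √(5070·24294) = -4286 / √123170580 = -4286 / 11098.2242 = -0.3862
t = r·√(n−2)/√(1−r²) = -0.3862·√9 / √(1−0.149150) = -1.158600 / 0.922415 = -1.256

-1.256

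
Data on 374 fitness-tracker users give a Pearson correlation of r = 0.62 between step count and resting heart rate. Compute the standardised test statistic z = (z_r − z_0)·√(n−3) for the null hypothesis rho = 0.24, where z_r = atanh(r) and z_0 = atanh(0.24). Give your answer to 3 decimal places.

9.250

Fisher z: atanh(0.62) = 0.725005, atanh(0.24) = 0.244774
z = (z_r − z_0)·√(n−3) = (0.725005 − 0.244774)·√371 = 0.480231 · 19.261360 = 9.250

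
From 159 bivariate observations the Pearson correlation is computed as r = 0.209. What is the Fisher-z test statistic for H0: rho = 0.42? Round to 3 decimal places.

-2.942

Fisher z: atanh(0.209) = 0.212125, atanh(0.42) = 0.447692
z = (z_r − z_0)·√(n−3) = (0.212125 − 0.447692)·√156 = -0.235567 · 12.489996 = -2.942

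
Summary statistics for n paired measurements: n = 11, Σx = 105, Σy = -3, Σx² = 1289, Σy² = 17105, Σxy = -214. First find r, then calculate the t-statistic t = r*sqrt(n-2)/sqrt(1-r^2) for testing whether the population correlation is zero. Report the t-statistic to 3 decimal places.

Numerator: nΣxy − (Σx)(Σy) = 11·(-214) − (105)(-3) = -2039
Denominator: √[(nΣx²−(Σx)²)(nΣy²−(Σy)²)]
  nΣx²−(Σx)² = 11·1289 − 11025 = 3154;  nΣy²−(Σy)² = 11·17105 − 9 = 188146
  √(3154·188146) = √593412484 = 24360.0592
r = -2039 / 24360.0592 = -0.0837
t = r·√(n−2)/√(1−r²) = -0.0837·√9 / √(1−0.007006) = -0.251100 / 0.996491 = -0.252

-0.252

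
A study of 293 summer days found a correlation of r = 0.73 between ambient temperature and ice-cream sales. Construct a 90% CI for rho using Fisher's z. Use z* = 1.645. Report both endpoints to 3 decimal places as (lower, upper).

Fisher z: z_r = atanh(r) = ½·ln((1+0.73)/(1−0.73)) = 0.928727
SE(z) = 1/√(n−3) = 1/√290 = 0.058722
90% ⇒ z* = 1.645; margin = 1.645·0.058722 = 0.096598
CI on z-scale: (0.832129, 1.025325)
Back-transform: tanh(0.832129) = 0.681618, tanh(1.025325) = 0.772027

(0.682, 0.772)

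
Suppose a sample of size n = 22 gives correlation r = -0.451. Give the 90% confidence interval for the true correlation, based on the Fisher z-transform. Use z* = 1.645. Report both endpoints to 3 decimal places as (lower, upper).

z_r = atanh(-0.451) = -0.485955;  SE = 1/√(n−3) = 1/√19 = 0.229416
z-limits: -0.485955 ± 1.645·0.229416 = -0.485955 ± 0.377389 = [-0.863344, -0.108566]
ρ-limits: (tanh -0.863344, tanh -0.108566) = (-0.698, -0.108)

(-0.698, -0.108)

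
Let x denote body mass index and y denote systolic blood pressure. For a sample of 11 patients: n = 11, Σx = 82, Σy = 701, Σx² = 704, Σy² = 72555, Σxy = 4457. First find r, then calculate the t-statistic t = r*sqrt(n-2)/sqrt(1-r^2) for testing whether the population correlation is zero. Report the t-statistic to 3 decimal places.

Numerator: nΣxy − (Σx)(Σy) = 11·4457 − (82)(701) = -8455
Denominator: √[(nΣx²−(Σx)²)(nΣy²−(Σy)²)]
  nΣx²−(Σx)² = 11·704 − 6724 = 1020;  nΣy²−(Σy)² = 11·72555 − 491401 = 306704
  √(1020·306704) = √312838080 = 17687.2293
r = -8455 / 17687.2293 = -0.4780
t = r·√(n−2)/√(1−r²) = -0.4780·√9 / √(1−0.228484) = -1.434000 / 0.878360 = -1.633

-1.633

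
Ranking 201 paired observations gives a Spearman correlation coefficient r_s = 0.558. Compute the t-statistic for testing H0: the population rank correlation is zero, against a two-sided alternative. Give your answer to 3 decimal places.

t = r_s·√(n−2) / √(1−r_s²) with r_s = 0.558, n = 201
  = 0.558·√199 / √(1 − 0.311364)
  = 0.558·14.106736 / 0.829841
  = 7.871559 / 0.829841 = 9.486

9.486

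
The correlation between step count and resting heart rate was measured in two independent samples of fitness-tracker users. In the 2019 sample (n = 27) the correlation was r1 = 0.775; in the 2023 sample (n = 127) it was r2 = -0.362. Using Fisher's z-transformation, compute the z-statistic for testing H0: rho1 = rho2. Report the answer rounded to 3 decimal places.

6.331

z1 = atanh(0.775) = 1.032728,  z2 = atanh(-0.362) = -0.379186
SE = √(1/(n1−3) + 1/(n2−3)) = √(1/24 + 1/124) = √(0.0416667 + 0.0080645) = √0.0497312 = 0.223005
z = (z1 − z2)/SE = (1.032728 − (-0.379186)) / 0.223005 = 1.411914 / 0.223005 = 6.331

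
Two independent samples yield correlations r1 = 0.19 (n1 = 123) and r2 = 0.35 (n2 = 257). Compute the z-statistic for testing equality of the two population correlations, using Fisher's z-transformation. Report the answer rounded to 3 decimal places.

z1 = atanh(0.19) = 0.192337,  z2 = atanh(0.35) = 0.365444
SE = √(1/(n1−3) + 1/(n2−3)) = √(1/120 + 1/254) = √(0.0083333 + 0.0039370) = √0.0122703 = 0.110771
z = (z1 − z2)/SE = (0.192337 − 0.365444) / 0.110771 = -0.173107 / 0.110771 = -1.563

-1.563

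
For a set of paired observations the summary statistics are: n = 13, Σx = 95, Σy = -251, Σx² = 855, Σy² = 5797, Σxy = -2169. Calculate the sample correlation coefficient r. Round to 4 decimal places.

S_xy = nΣxy − ΣxΣy = 13·(-2169) − 95·(-251) = -28197 − (-23845) = -4352
S_xx = nΣx² − (Σx)² = 13·855 − 95² = 11115 − 9025 = 2090
S_yy = nΣy² − (Σy)² = 13·5797 − (-251)² = 75361 − 63001 = 12360
r = S_xy / √(S_xx·S_yy) = -4352 / √(2090·12360) = -4352 / √25832400 = -4352 / 5082.5584 = -0.8563

-0.8563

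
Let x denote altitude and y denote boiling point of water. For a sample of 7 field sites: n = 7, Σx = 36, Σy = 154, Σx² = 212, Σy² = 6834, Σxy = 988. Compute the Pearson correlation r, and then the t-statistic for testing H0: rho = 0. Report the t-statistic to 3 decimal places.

Numerator: nΣxy − (Σx)(Σy) = 7·988 − (36)(154) = 1372
Denominator: √[(nΣx²−(Σx)²)(nΣy²−(Σy)²)]
  nΣx²−(Σx)² = 7·212 − 1296 = 188;  nΣy²−(Σy)² = 7·6834 − 23716 = 24122
  √(188·24122) = √4534936 = 2129.5389
r = 1372 / 2129.5389 = 0.6443
t = r·√(n−2)/√(1−r²) = 0.6443·√5 / √(1−0.415122) = 1.440699 / 0.764773 = 1.884

1.884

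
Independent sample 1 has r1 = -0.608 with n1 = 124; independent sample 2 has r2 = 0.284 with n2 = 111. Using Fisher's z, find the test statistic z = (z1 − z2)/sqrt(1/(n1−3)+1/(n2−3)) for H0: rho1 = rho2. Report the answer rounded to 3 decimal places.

Fisher z-transforms: z1 = atanh(-0.608) = -0.705742, z2 = atanh(0.284) = 0.292028; difference d = -0.997770
Var(d) = 1/121 + 1/108 = 0.0082645 + 0.0092593 = 0.0175238
z = d/√Var(d) = -0.997770 / √0.0175238 = -0.997770 / 0.132377 = -7.537

-7.537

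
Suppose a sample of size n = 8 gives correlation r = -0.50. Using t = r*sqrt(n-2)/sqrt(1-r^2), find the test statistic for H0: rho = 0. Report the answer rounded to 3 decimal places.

1 − r² = 1 − 0.2500 = 0.7500;  √(1−r²) = 0.866025
√(n−2) = √6 = 2.449490
t = r·√(n−2)/√(1−r²) = -0.50 · 2.449490 / 0.866025 = -1.414

-1.414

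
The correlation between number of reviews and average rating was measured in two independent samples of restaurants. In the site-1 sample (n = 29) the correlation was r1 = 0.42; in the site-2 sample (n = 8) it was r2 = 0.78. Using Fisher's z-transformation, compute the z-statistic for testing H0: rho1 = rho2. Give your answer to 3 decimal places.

-1.224

Fisher z-transforms: z1 = atanh(0.42) = 0.447692, z2 = atanh(0.78) = 1.045371; difference d = -0.597679
Var(d) = 1/26 + 1/5 = 0.0384615 + 0.2000000 = 0.2384615
z = d/√Var(d) = -0.597679 / √0.2384615 = -0.597679 / 0.488325 = -1.224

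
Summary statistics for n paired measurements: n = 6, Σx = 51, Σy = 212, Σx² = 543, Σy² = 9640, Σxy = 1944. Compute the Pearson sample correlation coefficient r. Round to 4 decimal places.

0.2927

Numerator: nΣxy − (Σx)(Σy) = 6·1944 − (51)(212) = 852
Denominator: √[(nΣx²−(Σx)²)(nΣy²−(Σy)²)]
  nΣx²−(Σx)² = 6·543 − 2601 = 657;  nΣy²−(Σy)² = 6·9640 − 44944 = 12896
  √(657·12896) = √8472672 = 2910.7855
r = 852 / 2910.7855 = 0.2927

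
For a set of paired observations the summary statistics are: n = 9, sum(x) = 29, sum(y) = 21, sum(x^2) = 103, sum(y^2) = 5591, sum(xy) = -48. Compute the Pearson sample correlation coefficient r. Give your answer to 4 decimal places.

-0.5026

S_xy = nΣxy − ΣxΣy = 9·(-48) − 29·21 = -432 − 609 = -1041
S_xx = nΣx² − (Σx)² = 9·103 − 29² = 927 − 841 = 86
S_yy = nΣy² − (Σy)² = 9·5591 − 21² = 50319 − 441 = 49878
r = S_xy / √(S_xx·S_yy) = -1041 / √(86·49878) = -1041 / √4289508 = -1041 / 2071.1127 = -0.5026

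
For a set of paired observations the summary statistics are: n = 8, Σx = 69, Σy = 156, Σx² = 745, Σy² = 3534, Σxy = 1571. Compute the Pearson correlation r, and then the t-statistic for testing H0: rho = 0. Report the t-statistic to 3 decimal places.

3.651

S_xy = nΣxy − ΣxΣy = 8·1571 − 69·156 = 12568 − 10764 = 1804
S_xx = nΣx² − (Σx)² = 8·745 − 69² = 5960 − 4761 = 1199
S_yy = nΣy² − (Σy)² = 8·3534 − 156² = 28272 − 24336 = 3936
r = S_xy / √(S_xx·S_yy) = 1804 / √(1199·3936) = 1804 / √4719264 = 1804 / 2172.3867 = 0.8304
t = r·√(n−2)/√(1−r²) = 0.8304·√6 / √(1−0.689564) = 2.034056 / 0.557168 = 3.651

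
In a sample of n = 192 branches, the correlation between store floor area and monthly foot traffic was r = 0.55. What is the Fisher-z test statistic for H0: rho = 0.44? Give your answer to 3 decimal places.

z_r = atanh(0.55) = 0.618381,  z_0 = atanh(0.44) = 0.472231
SE = 1/√(n−3) = 1/√189 = 0.072739
z = (z_r − z_0)/SE = (0.618381 − 0.472231) / 0.072739 = 0.146150 / 0.072739 = 2.009

2.009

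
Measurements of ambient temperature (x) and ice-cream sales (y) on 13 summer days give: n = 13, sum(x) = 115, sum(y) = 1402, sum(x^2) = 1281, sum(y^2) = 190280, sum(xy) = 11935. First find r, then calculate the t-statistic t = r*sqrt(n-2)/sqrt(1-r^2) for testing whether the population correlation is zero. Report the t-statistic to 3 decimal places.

S_xy = nΣxy − ΣxΣy = 13·11935 − 115·1402 = 155155 − 161230 = -6075
S_xx = nΣx² − (Σx)² = 13·1281 − 115² = 16653 − 13225 = 3428
S_yy = nΣy² − (Σy)² = 13·190280 − 1402² = 2473640 − 1965604 = 508036
r = S_xy / √(S_xx·S_yy) = -6075 / √(3428·508036) = -6075 / √1741547408 = -6075 / 41731.8512 = -0.1456
t = r·√(n−2)/√(1−r²) = -0.1456·√11 / √(1−0.021199) = -0.482901 / 0.989344 = -0.488

-0.488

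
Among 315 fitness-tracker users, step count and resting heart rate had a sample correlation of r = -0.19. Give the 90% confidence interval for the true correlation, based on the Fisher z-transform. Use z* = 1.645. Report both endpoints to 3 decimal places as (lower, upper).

(-0.278, -0.099)

z_r = atanh(-0.19) = -0.192337;  SE = 1/√(n−3) = 1/√312 = 0.056614
z-limits: -0.192337 ± 1.645·0.056614 = -0.192337 ± 0.093130 = [-0.285467, -0.099207]
ρ-limits: (tanh -0.285467, tanh -0.099207) = (-0.278, -0.099)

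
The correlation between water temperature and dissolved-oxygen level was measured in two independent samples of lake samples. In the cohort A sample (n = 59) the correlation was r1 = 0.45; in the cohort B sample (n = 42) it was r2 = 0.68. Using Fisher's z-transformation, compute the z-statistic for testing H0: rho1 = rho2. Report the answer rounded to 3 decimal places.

Fisher z-transforms: z1 = atanh(0.45) = 0.484700, z2 = atanh(0.68) = 0.829114; difference d = -0.344414
Var(d) = 1/56 + 1/39 = 0.0178571 + 0.0256410 = 0.0434981
z = d/√Var(d) = -0.344414 / √0.0434981 = -0.344414 / 0.208562 = -1.651

-1.651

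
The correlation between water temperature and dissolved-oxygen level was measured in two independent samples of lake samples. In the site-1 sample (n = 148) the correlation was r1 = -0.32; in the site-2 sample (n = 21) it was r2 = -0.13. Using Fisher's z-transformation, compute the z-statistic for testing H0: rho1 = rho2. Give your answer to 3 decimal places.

-0.804

Fisher z-transforms: z1 = atanh(-0.32) = -0.331647, z2 = atanh(-0.13) = -0.130740; difference d = -0.200907
Var(d) = 1/145 + 1/18 = 0.0068966 + 0.0555556 = 0.0624522
z = d/√Var(d) = -0.200907 / √0.0624522 = -0.200907 / 0.249904 = -0.804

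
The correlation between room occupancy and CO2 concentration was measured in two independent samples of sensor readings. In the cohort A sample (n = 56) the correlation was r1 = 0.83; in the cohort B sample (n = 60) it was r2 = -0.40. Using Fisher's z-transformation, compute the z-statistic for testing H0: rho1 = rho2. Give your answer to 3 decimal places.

z1 = atanh(0.83) = 1.188136,  z2 = atanh(-0.40) = -0.423649
SE = √(1/(n1−3) + 1/(n2−3)) = √(1/53 + 1/57) = √(0.0188679 + 0.0175439) = √0.0364118 = 0.190819
z = (z1 − z2)/SE = (1.188136 − (-0.423649)) / 0.190819 = 1.611785 / 0.190819 = 8.447

8.447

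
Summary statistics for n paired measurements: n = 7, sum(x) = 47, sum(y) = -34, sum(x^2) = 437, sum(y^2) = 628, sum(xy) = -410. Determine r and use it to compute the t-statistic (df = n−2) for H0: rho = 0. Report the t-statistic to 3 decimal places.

Numerator: nΣxy − (Σx)(Σy) = 7·(-410) − (47)(-34) = -1272
Denominator: √[(nΣx²−(Σx)²)(nΣy²−(Σy)²)]
  nΣx²−(Σx)² = 7·437 − 2209 = 850;  nΣy²−(Σy)² = 7·628 − 1156 = 3240
  √(850·3240) = √2754000 = 1659.5180
r = -1272 / 1659.5180 = -0.7665
t = r·√(n−2)/√(1−r²) = -0.7665·√5 / √(1−0.587522) = -1.713946 / 0.642245 = -2.669

-2.669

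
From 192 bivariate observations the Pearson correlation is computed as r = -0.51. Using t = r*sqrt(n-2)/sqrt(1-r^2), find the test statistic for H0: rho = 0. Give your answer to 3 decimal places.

t = r·√(n−2) / √(1−r²) with r = -0.51, n = 192
  = -0.51·√190 / √(1 − 0.2601)
  = -0.51·13.784049 / 0.860174
  = -7.029865 / 0.860174 = -8.173

-8.173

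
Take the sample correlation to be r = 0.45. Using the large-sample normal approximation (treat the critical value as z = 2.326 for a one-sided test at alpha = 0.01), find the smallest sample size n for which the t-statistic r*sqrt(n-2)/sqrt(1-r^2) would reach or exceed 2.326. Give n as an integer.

r√(n−2)/√(1−r²) ≥ 2.326  ⇔  n−2 ≥ (2.326)²·(1−r²)/r²
(1−r²)/r² = (1−0.2025)/0.2025 = 3.9383
n ≥ 2 + 5.410276·3.9383 = 2 + 21.3073 = 23.3073
⌈23.3073⌉ = 24

24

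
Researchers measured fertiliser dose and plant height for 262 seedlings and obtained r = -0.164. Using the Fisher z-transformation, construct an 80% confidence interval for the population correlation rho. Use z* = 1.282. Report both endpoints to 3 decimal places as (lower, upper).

Fisher z: z_r = atanh(r) = ½·ln((1+(-0.164))/(1−(-0.164))) = -0.165495
SE(z) = 1/√(n−3) = 1/√259 = 0.062137
80% ⇒ z* = 1.282; margin = 1.282·0.062137 = 0.079660
CI on z-scale: (-0.245155, -0.085835)
Back-transform: tanh(-0.245155) = -0.240359, tanh(-0.085835) = -0.085625

(-0.240, -0.086)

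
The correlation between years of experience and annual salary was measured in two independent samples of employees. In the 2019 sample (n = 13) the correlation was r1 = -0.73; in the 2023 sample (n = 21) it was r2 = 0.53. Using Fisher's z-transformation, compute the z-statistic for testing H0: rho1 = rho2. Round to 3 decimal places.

Fisher z-transforms: z1 = atanh(-0.73) = -0.928727, z2 = atanh(0.53) = 0.590145; difference d = -1.518872
Var(d) = 1/10 + 1/18 = 0.1000000 + 0.0555556 = 0.1555556
z = d/√Var(d) = -1.518872 / √0.1555556 = -1.518872 / 0.394405 = -3.851

-3.851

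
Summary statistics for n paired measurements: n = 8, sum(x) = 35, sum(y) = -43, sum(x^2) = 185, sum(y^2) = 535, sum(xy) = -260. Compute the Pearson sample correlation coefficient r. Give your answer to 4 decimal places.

-0.7303

S_xy = nΣxy − ΣxΣy = 8·(-260) − 35·(-43) = -2080 − (-1505) = -575
S_xx = nΣx² − (Σx)² = 8·185 − 35² = 1480 − 1225 = 255
S_yy = nΣy² − (Σy)² = 8·535 − (-43)² = 4280 − 1849 = 2431
r = S_xy / √(S_xx·S_yy) = -575 / √(255·2431) = -575 / √619905 = -575 / 787.3405 = -0.7303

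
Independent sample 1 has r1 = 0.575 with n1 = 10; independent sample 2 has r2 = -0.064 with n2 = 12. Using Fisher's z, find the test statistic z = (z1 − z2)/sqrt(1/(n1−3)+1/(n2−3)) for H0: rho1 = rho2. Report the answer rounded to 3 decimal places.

z1 = atanh(0.575) = 0.654961,  z2 = atanh(-0.064) = -0.064088
SE = √(1/(n1−3) + 1/(n2−3)) = √(1/7 + 1/9) = √(0.1428571 + 0.1111111) = √0.2539682 = 0.503953
z = (z1 − z2)/SE = (0.654961 − (-0.064088)) / 0.503953 = 0.719049 / 0.503953 = 1.427

1.427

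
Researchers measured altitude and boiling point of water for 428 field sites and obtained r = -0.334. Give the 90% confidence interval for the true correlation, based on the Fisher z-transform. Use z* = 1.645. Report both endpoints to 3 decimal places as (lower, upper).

Fisher z: z_r = atanh(r) = ½·ln((1+(-0.334))/(1−(-0.334))) = -0.347324
SE(z) = 1/√(n−3) = 1/√425 = 0.048507
90% ⇒ z* = 1.645; margin = 1.645·0.048507 = 0.079794
CI on z-scale: (-0.427118, -0.267530)
Back-transform: tanh(-0.427118) = -0.402910, tanh(-0.267530) = -0.261325

(-0.403, -0.261)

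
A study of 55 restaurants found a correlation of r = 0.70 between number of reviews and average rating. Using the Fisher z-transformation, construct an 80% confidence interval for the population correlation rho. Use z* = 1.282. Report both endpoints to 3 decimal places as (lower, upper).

z_r = atanh(0.70) = 0.867301;  SE = 1/√(n−3) = 1/√52 = 0.138675
z-limits: 0.867301 ± 1.282·0.138675 = 0.867301 ± 0.177781 = [0.689520, 1.045082]
ρ-limits: (tanh 0.689520, tanh 1.045082) = (0.598, 0.780)

(0.598, 0.780)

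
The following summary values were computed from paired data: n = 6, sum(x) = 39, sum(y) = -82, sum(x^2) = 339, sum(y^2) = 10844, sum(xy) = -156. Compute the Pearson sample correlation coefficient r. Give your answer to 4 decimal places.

0.4135

Numerator: nΣxy − (Σx)(Σy) = 6·(-156) − (39)(-82) = 2262
Denominator: √[(nΣx²−(Σx)²)(nΣy²−(Σy)²)]
  nΣx²−(Σx)² = 6·339 − 1521 = 513;  nΣy²−(Σy)² = 6·10844 − 6724 = 58340
  √(513·58340) = √29928420 = 5470.6873
r = 2262 / 5470.6873 = 0.4135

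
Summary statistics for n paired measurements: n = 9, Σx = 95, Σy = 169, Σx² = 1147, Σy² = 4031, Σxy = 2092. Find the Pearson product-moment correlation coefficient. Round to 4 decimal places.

S_xy = nΣxy − ΣxΣy = 9·2092 − 95·169 = 18828 − 16055 = 2773
S_xx = nΣx² − (Σx)² = 9·1147 − 95² = 10323 − 9025 = 1298
S_yy = nΣy² − (Σy)² = 9·4031 − 169² = 36279 − 28561 = 7718
r = S_xy / √(S_xx·S_yy) = 2773 / √(1298·7718) = 2773 / √10017964 = 2773 / 3165.1167 = 0.8761

0.8761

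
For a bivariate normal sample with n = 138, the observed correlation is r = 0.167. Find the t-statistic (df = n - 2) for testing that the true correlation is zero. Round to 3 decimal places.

t = r·√(n−2) / √(1−r²) with r = 0.167, n = 138
  = 0.167·√136 / √(1 − 0.027889)
  = 0.167·11.661904 / 0.985957
  = 1.947538 / 0.985957 = 1.975

1.975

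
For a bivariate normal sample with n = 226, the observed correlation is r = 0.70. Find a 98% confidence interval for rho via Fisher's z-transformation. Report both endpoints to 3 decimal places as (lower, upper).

(0.612, 0.771)

Fisher z: z_r = atanh(r) = ½·ln((1+0.70)/(1−0.70)) = 0.867301
SE(z) = 1/√(n−3) = 1/√223 = 0.066965
98% ⇒ z* = 2.326; margin = 2.326·0.066965 = 0.155761
CI on z-scale: (0.711540, 1.023062)
Back-transform: tanh(0.711540) = 0.611642, tanh(1.023062) = 0.771111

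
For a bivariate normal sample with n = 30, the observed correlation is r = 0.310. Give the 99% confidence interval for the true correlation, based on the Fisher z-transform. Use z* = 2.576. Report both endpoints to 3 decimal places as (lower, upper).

Fisher z: z_r = atanh(r) = ½·ln((1+0.310)/(1−0.310)) = 0.320545
SE(z) = 1/√(n−3) = 1/√27 = 0.192450
99% ⇒ z* = 2.576; margin = 2.576·0.192450 = 0.495751
CI on z-scale: (-0.175206, 0.816296)
Back-transform: tanh(-0.175206) = -0.173435, tanh(0.816296) = 0.673049

(-0.173, 0.673)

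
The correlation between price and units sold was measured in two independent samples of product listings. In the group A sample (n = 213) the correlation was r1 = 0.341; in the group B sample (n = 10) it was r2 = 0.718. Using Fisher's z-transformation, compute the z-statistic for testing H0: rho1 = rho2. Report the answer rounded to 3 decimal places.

-1.427

Fisher z-transforms: z1 = atanh(0.341) = 0.355224, z2 = atanh(0.718) = 0.903505; difference d = -0.548281
Var(d) = 1/210 + 1/7 = 0.0047619 + 0.1428571 = 0.1476190
z = d/√Var(d) = -0.548281 / √0.1476190 = -0.548281 / 0.384212 = -1.427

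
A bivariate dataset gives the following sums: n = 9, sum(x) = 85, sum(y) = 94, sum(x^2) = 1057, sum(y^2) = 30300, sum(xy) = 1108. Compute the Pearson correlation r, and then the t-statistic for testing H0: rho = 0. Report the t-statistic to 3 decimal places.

S_xy = nΣxy − ΣxΣy = 9·1108 − 85·94 = 9972 − 7990 = 1982
S_xx = nΣx² − (Σx)² = 9·1057 − 85² = 9513 − 7225 = 2288
S_yy = nΣy² − (Σy)² = 9·30300 − 94² = 272700 − 8836 = 263864
r = S_xy / √(S_xx·S_yy) = 1982 / √(2288·263864) = 1982 / √603720832 = 1982 / 24570.7312 = 0.0807
t = r·√(n−2)/√(1−r²) = 0.0807·√7 / √(1−0.006512) = 0.213512 / 0.996739 = 0.214

0.214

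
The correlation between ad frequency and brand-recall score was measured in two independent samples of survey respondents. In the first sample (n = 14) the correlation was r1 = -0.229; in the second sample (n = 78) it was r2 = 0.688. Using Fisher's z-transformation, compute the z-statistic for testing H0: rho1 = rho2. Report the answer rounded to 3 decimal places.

Fisher z-transforms: z1 = atanh(-0.229) = -0.233134, z2 = atanh(0.688) = 0.844148; difference d = -1.077282
Var(d) = 1/11 + 1/75 = 0.0909091 + 0.0133333 = 0.1042424
z = d/√Var(d) = -1.077282 / √0.1042424 = -1.077282 / 0.322866 = -3.337

-3.337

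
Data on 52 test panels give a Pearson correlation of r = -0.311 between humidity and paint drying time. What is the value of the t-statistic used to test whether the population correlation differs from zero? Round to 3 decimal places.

t = r·√(n−2) / √(1−r²) with r = -0.311, n = 52
  = -0.311·√50 / √(1 − 0.096721)
  = -0.311·7.071068 / 0.950410
  = -2.199102 / 0.950410 = -2.314

-2.314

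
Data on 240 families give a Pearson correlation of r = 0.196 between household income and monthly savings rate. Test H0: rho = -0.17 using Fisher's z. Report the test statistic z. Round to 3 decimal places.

5.700

Fisher z: atanh(0.196) = 0.198569, atanh(-0.17) = -0.171667
z = (z_r − z_0)·√(n−3) = (0.198569 − (-0.171667))·√237 = 0.370236 · 15.394804 = 5.700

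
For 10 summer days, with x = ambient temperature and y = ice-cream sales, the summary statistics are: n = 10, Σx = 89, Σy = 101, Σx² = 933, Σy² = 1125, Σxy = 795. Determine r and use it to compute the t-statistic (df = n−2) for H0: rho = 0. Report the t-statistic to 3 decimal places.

Numerator: nΣxy − (Σx)(Σy) = 10·795 − (89)(101) = -1039
Denominator: √[(nΣx²−(Σx)²)(nΣy²−(Σy)²)]
  nΣx²−(Σx)² = 10·933 − 7921 = 1409;  nΣy²−(Σy)² = 10·1125 − 10201 = 1049
  √(1409·1049) = √1478041 = 1215.7471
r = -1039 / 1215.7471 = -0.8546
t = r·√(n−2)/√(1−r²) = -0.8546·√8 / √(1−0.730341) = -2.417174 / 0.519287 = -4.655

-4.655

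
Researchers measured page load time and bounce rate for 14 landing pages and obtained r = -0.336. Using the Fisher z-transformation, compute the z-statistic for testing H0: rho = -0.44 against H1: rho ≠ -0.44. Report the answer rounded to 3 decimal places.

z_r = atanh(-0.336) = -0.349577,  z_0 = atanh(-0.44) = -0.472231
SE = 1/√(n−3) = 1/√11 = 0.301511
z = (z_r − z_0)/SE = (-0.349577 − (-0.472231)) / 0.301511 = 0.122654 / 0.301511 = 0.407

0.407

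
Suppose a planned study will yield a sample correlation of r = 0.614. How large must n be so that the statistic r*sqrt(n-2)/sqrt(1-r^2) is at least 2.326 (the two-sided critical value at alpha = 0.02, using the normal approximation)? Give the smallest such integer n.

r√(n−2)/√(1−r²) ≥ 2.326  ⇔  n−2 ≥ (2.326)²·(1−r²)/r²
(1−r²)/r² = (1−0.376996)/0.376996 = 1.6525
n ≥ 2 + 5.410276·1.6525 = 2 + 8.9405 = 10.9405
⌈10.9405⌉ = 11

11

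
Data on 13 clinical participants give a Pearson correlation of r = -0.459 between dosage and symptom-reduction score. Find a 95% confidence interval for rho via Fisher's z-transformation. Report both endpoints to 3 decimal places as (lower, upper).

(-0.806, 0.123)

Fisher z: z_r = atanh(r) = ½·ln((1+(-0.459))/(1−(-0.459))) = -0.496044
SE(z) = 1/√(n−3) = 1/√10 = 0.316228
95% ⇒ z* = 1.960; margin = 1.960·0.316228 = 0.619807
CI on z-scale: (-1.115851, 0.123763)
Back-transform: tanh(-1.115851) = -0.806121, tanh(0.123763) = 0.123135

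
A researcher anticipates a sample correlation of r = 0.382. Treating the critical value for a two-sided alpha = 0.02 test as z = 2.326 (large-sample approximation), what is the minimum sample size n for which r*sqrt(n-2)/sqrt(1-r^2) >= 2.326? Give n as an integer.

r√(n−2)/√(1−r²) ≥ 2.326  ⇔  n−2 ≥ (2.326)²·(1−r²)/r²
(1−r²)/r² = (1−0.145924)/0.145924 = 5.8529
n ≥ 2 + 5.410276·5.8529 = 2 + 31.6658 = 33.6658
⌈33.6658⌉ = 34

34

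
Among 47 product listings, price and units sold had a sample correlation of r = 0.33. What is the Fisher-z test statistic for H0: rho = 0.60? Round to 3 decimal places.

-2.324

Fisher z: atanh(0.33) = 0.342828, atanh(0.60) = 0.693147
z = (z_r − z_0)·√(n−3) = (0.342828 − 0.693147)·√44 = -0.350319 · 6.633250 = -2.324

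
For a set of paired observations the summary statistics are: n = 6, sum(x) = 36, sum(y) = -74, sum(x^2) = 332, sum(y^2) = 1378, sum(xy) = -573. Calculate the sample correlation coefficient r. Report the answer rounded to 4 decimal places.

-0.5552

S_xy = nΣxy − ΣxΣy = 6·(-573) − 36·(-74) = -3438 − (-2664) = -774
S_xx = nΣx² − (Σx)² = 6·332 − 36² = 1992 − 1296 = 696
S_yy = nΣy² − (Σy)² = 6·1378 − (-74)² = 8268 − 5476 = 2792
r = S_xy / √(S_xx·S_yy) = -774 / √(696·2792) = -774 / √1943232 = -774 / 1393.9986 = -0.5552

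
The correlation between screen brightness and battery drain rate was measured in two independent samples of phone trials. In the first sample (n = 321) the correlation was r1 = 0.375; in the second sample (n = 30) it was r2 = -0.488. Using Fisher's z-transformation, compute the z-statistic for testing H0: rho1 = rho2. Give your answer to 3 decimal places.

z1 = atanh(0.375) = 0.394229,  z2 = atanh(-0.488) = -0.533432
SE = √(1/(n1−3) + 1/(n2−3)) = √(1/318 + 1/27) = √(0.0031447 + 0.0370370) = √0.0401817 = 0.200454
z = (z1 − z2)/SE = (0.394229 − (-0.533432)) / 0.200454 = 0.927661 / 0.200454 = 4.628

4.628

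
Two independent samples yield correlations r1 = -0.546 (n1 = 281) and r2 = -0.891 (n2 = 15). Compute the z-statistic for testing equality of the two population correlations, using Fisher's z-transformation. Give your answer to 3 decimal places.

2.761

z1 = atanh(-0.546) = -0.612665,  z2 = atanh(-0.891) = -1.426757
SE = √(1/(n1−3) + 1/(n2−3)) = √(1/278 + 1/12) = √(0.0035971 + 0.0833333) = √0.0869304 = 0.294840
z = (z1 − z2)/SE = (-0.612665 − (-1.426757)) / 0.294840 = 0.814092 / 0.294840 = 2.761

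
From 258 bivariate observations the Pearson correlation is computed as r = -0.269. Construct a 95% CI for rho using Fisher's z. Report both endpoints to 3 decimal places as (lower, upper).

(-0.379, -0.152)

z_r = atanh(-0.269) = -0.275786;  SE = 1/√(n−3) = 1/√255 = 0.062622
z-limits: -0.275786 ± 1.960·0.062622 = -0.275786 ± 0.122739 = [-0.398525, -0.153047]
ρ-limits: (tanh -0.398525, tanh -0.153047) = (-0.379, -0.152)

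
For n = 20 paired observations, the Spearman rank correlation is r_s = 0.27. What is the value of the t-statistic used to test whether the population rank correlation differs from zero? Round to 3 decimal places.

1 − r_s² = 1 − 0.0729 = 0.9271;  √(1−r_s²) = 0.962860
√(n−2) = √18 = 4.242641
t = r_s·√(n−2)/√(1−r_s²) = 0.27 · 4.242641 / 0.962860 = 1.190

1.190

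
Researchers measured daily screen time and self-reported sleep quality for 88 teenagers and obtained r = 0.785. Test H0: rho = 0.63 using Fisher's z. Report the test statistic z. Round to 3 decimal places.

2.921

z_r = atanh(0.785) = 1.058268,  z_0 = atanh(0.63) = 0.741416
SE = 1/√(n−3) = 1/√85 = 0.108465
z = (z_r − z_0)/SE = (1.058268 − 0.741416) / 0.108465 = 0.316852 / 0.108465 = 2.921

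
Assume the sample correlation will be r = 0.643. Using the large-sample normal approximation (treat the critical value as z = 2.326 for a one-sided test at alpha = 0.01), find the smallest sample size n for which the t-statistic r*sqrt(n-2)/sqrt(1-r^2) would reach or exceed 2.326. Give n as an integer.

Need r·√(n−2)/√(1−r²) ≥ 2.326
√(n−2) ≥ 2.326·√(1−0.413449) / 0.643 = 2.326·0.765866 / 0.643 = 2.7705
n−2 ≥ 7.6757  ⇒  n ≥ 9.6757
Smallest integer n = 10

10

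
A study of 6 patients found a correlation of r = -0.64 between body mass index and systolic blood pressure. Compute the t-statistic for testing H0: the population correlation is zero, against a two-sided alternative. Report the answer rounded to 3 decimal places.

-1.666

1 − r² = 1 − 0.4096 = 0.5904;  √(1−r²) = 0.768375
√(n−2) = √4 = 2.000000
t = r·√(n−2)/√(1−r²) = -0.64 · 2.000000 / 0.768375 = -1.666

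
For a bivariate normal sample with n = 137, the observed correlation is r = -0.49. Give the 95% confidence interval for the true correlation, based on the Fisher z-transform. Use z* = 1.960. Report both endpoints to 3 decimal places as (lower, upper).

z_r = atanh(-0.49) = -0.536060;  SE = 1/√(n−3) = 1/√134 = 0.086387
z-limits: -0.536060 ± 1.960·0.086387 = -0.536060 ± 0.169319 = [-0.705379, -0.366741]
ρ-limits: (tanh -0.705379, tanh -0.366741) = (-0.608, -0.351)

(-0.608, -0.351)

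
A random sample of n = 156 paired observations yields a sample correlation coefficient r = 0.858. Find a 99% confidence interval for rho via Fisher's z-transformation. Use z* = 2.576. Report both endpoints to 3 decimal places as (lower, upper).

(0.792, 0.904)

z_r = atanh(0.858) = 1.285714;  SE = 1/√(n−3) = 1/√153 = 0.080845
z-limits: 1.285714 ± 2.576·0.080845 = 1.285714 ± 0.208257 = [1.077457, 1.493971]
ρ-limits: (tanh 1.077457, tanh 1.493971) = (0.792, 0.904)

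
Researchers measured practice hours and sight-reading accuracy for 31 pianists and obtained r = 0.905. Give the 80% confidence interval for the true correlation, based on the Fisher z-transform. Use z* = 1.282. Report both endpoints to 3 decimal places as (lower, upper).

(0.850, 0.940)

Fisher z: z_r = atanh(r) = ½·ln((1+0.905)/(1−0.905)) = 1.499180
SE(z) = 1/√(n−3) = 1/√28 = 0.188982
80% ⇒ z* = 1.282; margin = 1.282·0.188982 = 0.242275
CI on z-scale: (1.256905, 1.741455)
Back-transform: tanh(1.256905) = 0.850209, tanh(1.741455) = 0.940395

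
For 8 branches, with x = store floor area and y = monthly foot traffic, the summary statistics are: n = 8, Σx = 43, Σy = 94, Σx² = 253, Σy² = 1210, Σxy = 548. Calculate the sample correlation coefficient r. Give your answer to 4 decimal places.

Numerator: nΣxy − (Σx)(Σy) = 8·548 − (43)(94) = 342
Denominator: √[(nΣx²−(Σx)²)(nΣy²−(Σy)²)]
  nΣx²−(Σx)² = 8·253 − 1849 = 175;  nΣy²−(Σy)² = 8·1210 − 8836 = 844
  √(175·844) = √147700 = 384.3176
r = 342 / 384.3176 = 0.8899

0.8899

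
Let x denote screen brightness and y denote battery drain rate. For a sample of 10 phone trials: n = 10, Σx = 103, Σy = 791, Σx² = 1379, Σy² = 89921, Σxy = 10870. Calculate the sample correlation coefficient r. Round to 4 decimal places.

0.9230

Numerator: nΣxy − (Σx)(Σy) = 10·10870 − (103)(791) = 27227
Denominator: √[(nΣx²−(Σx)²)(nΣy²−(Σy)²)]
  nΣx²−(Σx)² = 10·1379 − 10609 = 3181;  nΣy²−(Σy)² = 10·89921 − 625681 = 273529
  √(3181·273529) = √870095749 = 29497.3855
r = 27227 / 29497.3855 = 0.9230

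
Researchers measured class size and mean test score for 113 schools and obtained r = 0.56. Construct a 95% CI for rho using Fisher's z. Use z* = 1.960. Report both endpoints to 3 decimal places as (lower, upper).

Fisher z: z_r = atanh(r) = ½·ln((1+0.56)/(1−0.56)) = 0.632833
SE(z) = 1/√(n−3) = 1/√110 = 0.095346
95% ⇒ z* = 1.960; margin = 1.960·0.095346 = 0.186878
CI on z-scale: (0.445955, 0.819711)
Back-transform: tanh(0.445955) = 0.418568, tanh(0.819711) = 0.674913

(0.419, 0.675)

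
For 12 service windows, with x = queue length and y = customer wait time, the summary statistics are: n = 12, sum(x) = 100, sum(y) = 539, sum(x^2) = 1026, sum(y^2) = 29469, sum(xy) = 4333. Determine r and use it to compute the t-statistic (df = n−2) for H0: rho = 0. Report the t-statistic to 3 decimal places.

-0.505

Numerator: nΣxy − (Σx)(Σy) = 12·4333 − (100)(539) = -1904
Denominator: √[(nΣx²−(Σx)²)(nΣy²−(Σy)²)]
  nΣx²−(Σx)² = 12·1026 − 10000 = 2312;  nΣy²−(Σy)² = 12·29469 − 290521 = 63107
  √(2312·63107) = √145903384 = 12079.0473
r = -1904 / 12079.0473 = -0.1576
t = r·√(n−2)/√(1−r²) = -0.1576·√10 / √(1−0.024838) = -0.498375 / 0.987503 = -0.505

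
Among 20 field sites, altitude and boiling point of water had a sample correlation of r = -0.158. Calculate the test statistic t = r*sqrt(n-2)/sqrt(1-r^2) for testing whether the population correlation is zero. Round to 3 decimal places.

t = r·√(n−2) / √(1−r²) with r = -0.158, n = 20
  = -0.158·√18 / √(1 − 0.024964)
  = -0.158·4.242641 / 0.987439
  = -0.670337 / 0.987439 = -0.679

-0.679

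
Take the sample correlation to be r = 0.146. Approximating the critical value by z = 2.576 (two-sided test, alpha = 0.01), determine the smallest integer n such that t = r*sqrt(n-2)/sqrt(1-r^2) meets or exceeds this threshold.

307

Need r·√(n−2)/√(1−r²) ≥ 2.576
√(n−2) ≥ 2.576·√(1−0.021316) / 0.146 = 2.576·0.989285 / 0.146 = 17.4548
n−2 ≥ 304.6700  ⇒  n ≥ 306.6700
Smallest integer n = 307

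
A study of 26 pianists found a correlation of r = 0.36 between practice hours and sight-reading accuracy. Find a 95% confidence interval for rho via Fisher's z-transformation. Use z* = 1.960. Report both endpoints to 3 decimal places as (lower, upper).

(-0.032, 0.656)

Fisher z: z_r = atanh(r) = ½·ln((1+0.36)/(1−0.36)) = 0.376886
SE(z) = 1/√(n−3) = 1/√23 = 0.208514
95% ⇒ z* = 1.960; margin = 1.960·0.208514 = 0.408687
CI on z-scale: (-0.031801, 0.785573)
Back-transform: tanh(-0.031801) = -0.031790, tanh(0.785573) = 0.655894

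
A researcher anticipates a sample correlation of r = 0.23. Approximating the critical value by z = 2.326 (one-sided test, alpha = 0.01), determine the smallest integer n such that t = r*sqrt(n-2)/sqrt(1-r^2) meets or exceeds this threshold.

r√(n−2)/√(1−r²) ≥ 2.326  ⇔  n−2 ≥ (2.326)²·(1−r²)/r²
(1−r²)/r² = (1−0.0529)/0.0529 = 17.9036
n ≥ 2 + 5.410276·17.9036 = 2 + 96.8634 = 98.8634
⌈98.8634⌉ = 99

99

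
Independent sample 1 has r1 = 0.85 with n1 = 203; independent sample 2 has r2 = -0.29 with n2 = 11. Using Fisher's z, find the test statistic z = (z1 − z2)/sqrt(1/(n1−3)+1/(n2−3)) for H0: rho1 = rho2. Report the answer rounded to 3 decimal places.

z1 = atanh(0.85) = 1.256153,  z2 = atanh(-0.29) = -0.298566
SE = √(1/(n1−3) + 1/(n2−3)) = √(1/200 + 1/8) = √(0.0050000 + 0.1250000) = √0.1300000 = 0.360555
z = (z1 − z2)/SE = (1.256153 − (-0.298566)) / 0.360555 = 1.554719 / 0.360555 = 4.312

4.312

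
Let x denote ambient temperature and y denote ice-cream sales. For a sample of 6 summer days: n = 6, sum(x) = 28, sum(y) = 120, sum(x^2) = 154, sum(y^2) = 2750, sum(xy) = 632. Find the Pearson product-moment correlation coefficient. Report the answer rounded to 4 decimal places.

0.7967

Numerator: nΣxy − (Σx)(Σy) = 6·632 − (28)(120) = 432
Denominator: √[(nΣx²−(Σx)²)(nΣy²−(Σy)²)]
  nΣx²−(Σx)² = 6·154 − 784 = 140;  nΣy²−(Σy)² = 6·2750 − 14400 = 2100
  √(140·2100) = √294000 = 542.2177
r = 432 / 542.2177 = 0.7967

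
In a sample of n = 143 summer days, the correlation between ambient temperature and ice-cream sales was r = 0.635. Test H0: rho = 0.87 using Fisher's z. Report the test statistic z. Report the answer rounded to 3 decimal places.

Fisher z: atanh(0.635) = 0.749750, atanh(0.87) = 1.333080
z = (z_r − z_0)·√(n−3) = (0.749750 − 1.333080)·√140 = -0.583330 · 11.832160 = -6.902

-6.902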